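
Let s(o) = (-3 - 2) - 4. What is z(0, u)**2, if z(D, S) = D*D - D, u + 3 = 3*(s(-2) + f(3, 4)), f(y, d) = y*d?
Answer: 0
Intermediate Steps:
s(o) = -9 (s(o) = -5 - 4 = -9)
f(y, d) = d*y
u = 6 (u = -3 + 3*(-9 + 4*3) = -3 + 3*(-9 + 12) = -3 + 3*3 = -3 + 9 = 6)
z(D, S) = D**2 - D
z(0, u)**2 = (0*(-1 + 0))**2 = (0*(-1))**2 = 0**2 = 0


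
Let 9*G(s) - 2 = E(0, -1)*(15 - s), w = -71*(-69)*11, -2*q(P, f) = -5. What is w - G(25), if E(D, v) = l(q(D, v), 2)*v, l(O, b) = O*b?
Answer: 484949/9 ≈ 53883.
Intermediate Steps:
q(P, f) = 5/2 (q(P, f) = -½*(-5) = 5/2)
w = 53889 (w = 4899*11 = 53889)
E(D, v) = 5*v (E(D, v) = ((5/2)*2)*v = 5*v)
G(s) = -73/9 + 5*s/9 (G(s) = 2/9 + ((5*(-1))*(15 - s))/9 = 2/9 + (-5*(15 - s))/9 = 2/9 + (-75 + 5*s)/9 = 2/9 + (-25/3 + 5*s/9) = -73/9 + 5*s/9)
w - G(25) = 53889 - (-73/9 + (5/9)*25) = 53889 - (-73/9 + 125/9) = 53889 - 1*52/9 = 53889 - 52/9 = 484949/9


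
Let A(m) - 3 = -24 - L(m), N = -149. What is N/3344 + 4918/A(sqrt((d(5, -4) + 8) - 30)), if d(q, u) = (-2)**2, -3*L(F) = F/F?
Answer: -24673307/103664 ≈ -238.01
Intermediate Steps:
L(F) = -1/3 (L(F) = -F/(3*F) = -1/3*1 = -1/3)
d(q, u) = 4
A(m) = -62/3 (A(m) = 3 + (-24 - 1*(-1/3)) = 3 + (-24 + 1/3) = 3 - 71/3 = -62/3)
N/3344 + 4918/A(sqrt((d(5, -4) + 8) - 30)) = -149/3344 + 4918/(-62/3) = -149*1/3344 + 4918*(-3/62) = -149/3344 - 7377/31 = -24673307/103664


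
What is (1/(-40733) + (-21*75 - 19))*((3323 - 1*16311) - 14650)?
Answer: 1794491202114/40733 ≈ 4.4055e+7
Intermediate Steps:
(1/(-40733) + (-21*75 - 19))*((3323 - 1*16311) - 14650) = (-1/40733 + (-1575 - 19))*((3323 - 16311) - 14650) = (-1/40733 - 1594)*(-12988 - 14650) = -64928403/40733*(-27638) = 1794491202114/40733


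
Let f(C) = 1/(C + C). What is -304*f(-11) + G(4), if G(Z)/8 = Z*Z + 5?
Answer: 2000/11 ≈ 181.82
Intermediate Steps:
G(Z) = 40 + 8*Z² (G(Z) = 8*(Z*Z + 5) = 8*(Z² + 5) = 8*(5 + Z²) = 40 + 8*Z²)
f(C) = 1/(2*C)
-304*f(-11) + G(4) = -152/(-11) + (40 + 8*4²) = -152*(-1)/11 + (40 + 8*16) = -304*(-1/22) + (40 + 128) = 152/11 + 168 = 2000/11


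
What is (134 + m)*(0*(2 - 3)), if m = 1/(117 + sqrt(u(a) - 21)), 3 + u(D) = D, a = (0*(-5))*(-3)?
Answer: 0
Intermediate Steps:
a = 0 (a = 0*(-3) = 0)
u(D) = -3 + D
m = 1/(117 + 2*I*sqrt(6)) (m = 1/(117 + sqrt((-3 + 0) - 21)) = 1/(117 + sqrt(-3 - 21)) = 1/(117 + sqrt(-24)) = 1/(117 + 2*I*sqrt(6)) ≈ 0.008532 - 0.00035725*I)
(134 + m)*(0*(2 - 3)) = (134 + (39/4571 - 2*I*sqrt(6)/13713))*(0*(2 - 3)) = (612553/4571 - 2*I*sqrt(6)/13713)*(0*(-1)) = (612553/4571 - 2*I*sqrt(6)/13713)*0 = 0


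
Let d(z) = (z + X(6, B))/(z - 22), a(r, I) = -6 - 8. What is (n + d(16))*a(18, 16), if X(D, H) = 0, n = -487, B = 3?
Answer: 20566/3 ≈ 6855.3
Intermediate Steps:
a(r, I) = -14
d(z) = z/(-22 + z) (d(z) = (z + 0)/(z - 22) = z/(-22 + z))
(n + d(16))*a(18, 16) = (-487 + 16/(-22 + 16))*(-14) = (-487 + 16/(-6))*(-14) = (-487 + 16*(-⅙))*(-14) = (-487 - 8/3)*(-14) = -1469/3*(-14) = 20566/3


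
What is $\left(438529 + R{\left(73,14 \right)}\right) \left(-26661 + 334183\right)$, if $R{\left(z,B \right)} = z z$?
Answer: $136496099876$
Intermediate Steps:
$R{\left(z,B \right)} = z^{2}$
$\left(438529 + R{\left(73,14 \right)}\right) \left(-26661 + 334183\right) = \left(438529 + 73^{2}\right) \left(-26661 + 334183\right) = \left(438529 + 5329\right) 307522 = 443858 \cdot 307522 = 136496099876$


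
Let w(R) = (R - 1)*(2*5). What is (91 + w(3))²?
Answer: 12321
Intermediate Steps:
w(R) = -10 + 10*R (w(R) = (-1 + R)*10 = -10 + 10*R)
(91 + w(3))² = (91 + (-10 + 10*3))² = (91 + (-10 + 30))² = (91 + 20)² = 111² = 12321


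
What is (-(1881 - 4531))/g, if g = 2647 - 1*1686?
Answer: 2650/961 ≈ 2.7575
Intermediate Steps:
g = 961 (g = 2647 - 1686 = 961)
(-(1881 - 4531))/g = -(1881 - 4531)/961 = -1*(-2650)*(1/961) = 2650*(1/961) = 2650/961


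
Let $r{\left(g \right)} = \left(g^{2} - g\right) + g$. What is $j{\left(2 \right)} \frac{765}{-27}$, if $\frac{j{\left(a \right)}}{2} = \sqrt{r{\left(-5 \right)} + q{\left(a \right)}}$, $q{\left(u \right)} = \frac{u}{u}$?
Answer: $- \frac{170 \sqrt{26}}{3} \approx -288.94$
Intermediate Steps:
$q{\left(u \right)} = 1$
$r{\left(g \right)} = g^{2}$
$j{\left(a \right)} = 2 \sqrt{26}$ ($j{\left(a \right)} = 2 \sqrt{\left(-5\right)^{2} + 1} = 2 \sqrt{25 + 1} = 2 \sqrt{26}$)
$j{\left(2 \right)} \frac{765}{-27} = 2 \sqrt{26} \frac{765}{-27} = 2 \sqrt{26} \cdot 765 \left(- \frac{1}{27}\right) = 2 \sqrt{26} \left(- \frac{85}{3}\right) = - \frac{170 \sqrt{26}}{3}$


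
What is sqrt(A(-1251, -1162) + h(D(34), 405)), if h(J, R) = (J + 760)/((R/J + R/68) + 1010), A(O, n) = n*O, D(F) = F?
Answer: sqrt(7101594768994390)/69895 ≈ 1205.7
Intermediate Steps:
A(O, n) = O*n
h(J, R) = (760 + J)/(1010 + R/68 + R/J) (h(J, R) = (760 + J)/((R/J + R*(1/68)) + 1010) = (760 + J)/((R/J + R/68) + 1010) = (760 + J)/((R/68 + R/J) + 1010) = (760 + J)/(1010 + R/68 + R/J))
sqrt(A(-1251, -1162) + h(D(34), 405)) = sqrt(-1251*(-1162) + 68*34*(760 + 34)/(68*405 + 68680*34 + 34*405)) = sqrt(1453662 + 68*34*794/(27540 + 2335120 + 13770)) = sqrt(1453662 + 68*34*794/2376430) = sqrt(1453662 + 68*34*(1/2376430)*794) = sqrt(1453662 + 53992/69895) = sqrt(101603759482/69895) = sqrt(7101594768994390)/69895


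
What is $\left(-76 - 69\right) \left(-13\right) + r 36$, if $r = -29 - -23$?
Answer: $1669$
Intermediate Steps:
$r = -6$ ($r = -29 + 23 = -6$)
$\left(-76 - 69\right) \left(-13\right) + r 36 = \left(-76 - 69\right) \left(-13\right) - 216 = \left(-145\right) \left(-13\right) - 216 = 1885 - 216 = 1669$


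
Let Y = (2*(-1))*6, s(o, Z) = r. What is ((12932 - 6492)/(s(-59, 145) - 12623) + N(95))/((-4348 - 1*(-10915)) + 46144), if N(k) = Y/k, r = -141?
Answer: -191242/15979076095 ≈ -1.1968e-5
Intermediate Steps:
s(o, Z) = -141
Y = -12 (Y = -2*6 = -12)
N(k) = -12/k
((12932 - 6492)/(s(-59, 145) - 12623) + N(95))/((-4348 - 1*(-10915)) + 46144) = ((12932 - 6492)/(-141 - 12623) - 12/95)/((-4348 - 1*(-10915)) + 46144) = (6440/(-12764) - 12*1/95)/((-4348 + 10915) + 46144) = (6440*(-1/12764) - 12/95)/(6567 + 46144) = (-1610/3191 - 12/95)/52711 = -191242/303145*1/52711 = -191242/15979076095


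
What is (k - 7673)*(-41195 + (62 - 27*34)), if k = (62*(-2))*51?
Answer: 588587847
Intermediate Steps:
k = -6324 (k = -124*51 = -6324)
(k - 7673)*(-41195 + (62 - 27*34)) = (-6324 - 7673)*(-41195 + (62 - 27*34)) = -13997*(-41195 + (62 - 918)) = -13997*(-41195 - 856) = -13997*(-42051) = 588587847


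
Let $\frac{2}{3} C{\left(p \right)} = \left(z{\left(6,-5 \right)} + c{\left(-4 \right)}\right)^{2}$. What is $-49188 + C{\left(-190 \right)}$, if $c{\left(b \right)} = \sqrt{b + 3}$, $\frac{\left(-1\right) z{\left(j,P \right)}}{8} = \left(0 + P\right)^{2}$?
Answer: $\frac{21621}{2} - 600 i \approx 10811.0 - 600.0 i$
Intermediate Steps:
$z{\left(j,P \right)} = - 8 P^{2}$ ($z{\left(j,P \right)} = - 8 \left(0 + P\right)^{2} = - 8 P^{2}$)
$c{\left(b \right)} = \sqrt{3 + b}$
$C{\left(p \right)} = \frac{3 \left(-200 + i\right)^{2}}{2}$ ($C{\left(p \right)} = \frac{3 \left(- 8 \left(-5\right)^{2} + \sqrt{3 - 4}\right)^{2}}{2} = \frac{3 \left(\left(-8\right) 25 + \sqrt{-1}\right)^{2}}{2} = \frac{3 \left(-200 + i\right)^{2}}{2}$)
$-49188 + C{\left(-190 \right)} = -49188 + \left(\frac{119997}{2} - 600 i\right) = \frac{21621}{2} - 600 i$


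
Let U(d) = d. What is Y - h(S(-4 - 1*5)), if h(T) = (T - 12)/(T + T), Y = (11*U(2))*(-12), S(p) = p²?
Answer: -14279/54 ≈ -264.43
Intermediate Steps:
Y = -264 (Y = (11*2)*(-12) = 22*(-12) = -264)
h(T) = (-12 + T)/(2*T) (h(T) = (-12 + T)/((2*T)) = (-12 + T)*(1/(2*T)) = (-12 + T)/(2*T))
Y - h(S(-4 - 1*5)) = -264 - (-12 + (-4 - 1*5)²)/(2*((-4 - 1*5)²)) = -264 - (-12 + (-4 - 5)²)/(2*((-4 - 5)²)) = -264 - (-12 + (-9)²)/(2*((-9)²)) = -264 - (-12 + 81)/(2*81) = -264 - 69/(2*81) = -264 - 1*23/54 = -264 - 23/54 = -14279/54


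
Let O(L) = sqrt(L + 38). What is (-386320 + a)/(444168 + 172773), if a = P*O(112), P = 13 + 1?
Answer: -386320/616941 + 70*sqrt(6)/616941 ≈ -0.62591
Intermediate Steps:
P = 14
O(L) = sqrt(38 + L)
a = 70*sqrt(6) (a = 14*sqrt(38 + 112) = 14*sqrt(150) = 14*(5*sqrt(6)) = 70*sqrt(6) ≈ 171.46)
(-386320 + a)/(444168 + 172773) = (-386320 + 70*sqrt(6))/(444168 + 172773) = (-386320 + 70*sqrt(6))/616941 = (-386320 + 70*sqrt(6))*(1/616941) = -386320/616941 + 70*sqrt(6)/616941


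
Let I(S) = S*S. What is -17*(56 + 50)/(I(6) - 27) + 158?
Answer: -380/9 ≈ -42.222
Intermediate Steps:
I(S) = S²
-17*(56 + 50)/(I(6) - 27) + 158 = -17*(56 + 50)/(6² - 27) + 158 = -1802/(36 - 27) + 158 = -1802/9 + 158 = -380/9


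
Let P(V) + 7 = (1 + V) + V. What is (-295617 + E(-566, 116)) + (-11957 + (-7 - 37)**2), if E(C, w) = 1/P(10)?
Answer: -4278931/14 ≈ -3.0564e+5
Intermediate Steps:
P(V) = -6 + 2*V (P(V) = -7 + ((1 + V) + V) = -7 + (1 + 2*V) = -6 + 2*V)
E(C, w) = 1/14 (E(C, w) = 1/(-6 + 2*10) = 1/(-6 + 20) = 1/14)
(-295617 + E(-566, 116)) + (-11957 + (-7 - 37)**2) = (-295617 + 1/14) + (-11957 + (-7 - 37)**2) = -4138637/14 + (-11957 + (-44)**2) = -4138637/14 + (-11957 + 1936) = -4138637/14 - 10021 = -4278931/14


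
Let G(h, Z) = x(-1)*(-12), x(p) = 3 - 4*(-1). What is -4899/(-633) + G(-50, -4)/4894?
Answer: 3987089/516317 ≈ 7.7222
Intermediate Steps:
x(p) = 7 (x(p) = 3 + 4 = 7)
G(h, Z) = -84 (G(h, Z) = 7*(-12) = -84)
-4899/(-633) + G(-50, -4)/4894 = -4899/(-633) - 84/4894 = -4899*(-1/633) - 84*1/4894 = 1633/211 - 42/2447 = 3987089/516317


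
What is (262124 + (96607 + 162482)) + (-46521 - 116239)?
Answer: 358453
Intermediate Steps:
(262124 + (96607 + 162482)) + (-46521 - 116239) = (262124 + 259089) - 162760 = 521213 - 162760 = 358453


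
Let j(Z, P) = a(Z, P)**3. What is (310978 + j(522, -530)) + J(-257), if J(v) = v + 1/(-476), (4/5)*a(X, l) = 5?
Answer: 2368310495/7616 ≈ 3.1097e+5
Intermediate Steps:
a(X, l) = 25/4 (a(X, l) = (5/4)*5 = 25/4)
j(Z, P) = 15625/64 (j(Z, P) = (25/4)**3 = 15625/64)
J(v) = -1/476 + v (J(v) = v - 1/476 = -1/476 + v)
(310978 + j(522, -530)) + J(-257) = (310978 + 15625/64) + (-1/476 - 257) = 19918217/64 - 122333/476 = 2368310495/7616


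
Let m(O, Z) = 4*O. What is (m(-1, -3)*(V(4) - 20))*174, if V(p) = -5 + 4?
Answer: 14616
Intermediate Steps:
V(p) = -1
(m(-1, -3)*(V(4) - 20))*174 = ((4*(-1))*(-1 - 20))*174 = -4*(-21)*174 = 84*174 = 14616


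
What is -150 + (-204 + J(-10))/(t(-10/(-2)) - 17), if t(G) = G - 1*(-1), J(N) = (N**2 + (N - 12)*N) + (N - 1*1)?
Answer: -1755/11 ≈ -159.55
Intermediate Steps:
J(N) = -1 + N + N**2 + N*(-12 + N) (J(N) = (N**2 + (-12 + N)*N) + (N - 1) = (N**2 + N*(-12 + N)) + (-1 + N) = -1 + N + N**2 + N*(-12 + N))
t(G) = 1 + G (t(G) = G + 1 = 1 + G)
-150 + (-204 + J(-10))/(t(-10/(-2)) - 17) = -150 + (-204 + (-1 - 11*(-10) + 2*(-10)**2))/((1 - 10/(-2)) - 17) = -150 + (-204 + (-1 + 110 + 2*100))/((1 - 10*(-1/2)) - 17) = -150 + (-204 + (-1 + 110 + 200))/((1 + 5) - 17) = -150 + (-204 + 309)/(6 - 17) = -150 + 105/(-11) = -150 + 105*(-1/11) = -150 - 105/11 = -1755/11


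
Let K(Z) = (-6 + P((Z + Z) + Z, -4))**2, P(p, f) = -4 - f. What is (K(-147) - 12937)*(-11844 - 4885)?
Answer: 215820829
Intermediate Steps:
K(Z) = 36 (K(Z) = (-6 + (-4 - 1*(-4)))**2 = (-6 + (-4 + 4))**2 = (-6 + 0)**2 = (-6)**2 = 36)
(K(-147) - 12937)*(-11844 - 4885) = (36 - 12937)*(-11844 - 4885) = -12901*(-16729) = 215820829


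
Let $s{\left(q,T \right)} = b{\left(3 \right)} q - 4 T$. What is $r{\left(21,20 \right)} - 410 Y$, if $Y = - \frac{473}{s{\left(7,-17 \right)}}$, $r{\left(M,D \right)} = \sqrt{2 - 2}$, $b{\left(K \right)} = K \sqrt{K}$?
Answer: $\frac{13187240}{3301} - \frac{4072530 \sqrt{3}}{3301} \approx 1858.0$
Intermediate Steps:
$b{\left(K \right)} = K^{\frac{3}{2}}$
$s{\left(q,T \right)} = - 4 T + 3 q \sqrt{3}$ ($s{\left(q,T \right)} = 3^{\frac{3}{2}} q - 4 T = 3 \sqrt{3} q - 4 T = 3 q \sqrt{3} - 4 T = - 4 T + 3 q \sqrt{3}$)
$r{\left(M,D \right)} = 0$ ($r{\left(M,D \right)} = \sqrt{0} = 0$)
$Y = - \frac{473}{68 + 21 \sqrt{3}}$ ($Y = - \frac{473}{\left(-4\right) \left(-17\right) + 3 \cdot 7 \sqrt{3}} = - \frac{473}{68 + 21 \sqrt{3}} \approx -4.5318$)
$r{\left(21,20 \right)} - 410 Y = 0 - 410 \left(- \frac{32164}{3301} + \frac{9933 \sqrt{3}}{3301}\right) = 0 + \left(\frac{13187240}{3301} - \frac{4072530 \sqrt{3}}{3301}\right) = \frac{13187240}{3301} - \frac{4072530 \sqrt{3}}{3301}$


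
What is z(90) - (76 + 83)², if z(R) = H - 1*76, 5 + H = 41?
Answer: -25321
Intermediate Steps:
H = 36 (H = -5 + 41 = 36)
z(R) = -40 (z(R) = 36 - 1*76 = 36 - 76 = -40)
z(90) - (76 + 83)² = -40 - (76 + 83)² = -40 - 1*159² = -40 - 1*25281 = -40 - 25281 = -25321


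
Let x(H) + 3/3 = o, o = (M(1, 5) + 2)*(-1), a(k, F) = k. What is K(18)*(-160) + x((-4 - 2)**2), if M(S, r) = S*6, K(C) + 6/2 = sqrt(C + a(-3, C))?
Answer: 471 - 160*sqrt(15) ≈ -148.68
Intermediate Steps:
K(C) = -3 + sqrt(-3 + C) (K(C) = -3 + sqrt(C - 3) = -3 + sqrt(-3 + C))
M(S, r) = 6*S
o = -8 (o = (6*1 + 2)*(-1) = (6 + 2)*(-1) = 8*(-1) = -8)
x(H) = -9 (x(H) = -1 - 8 = -9)
K(18)*(-160) + x((-4 - 2)**2) = (-3 + sqrt(-3 + 18))*(-160) - 9 = (-3 + sqrt(15))*(-160) - 9 = (480 - 160*sqrt(15)) - 9 = 471 - 160*sqrt(15)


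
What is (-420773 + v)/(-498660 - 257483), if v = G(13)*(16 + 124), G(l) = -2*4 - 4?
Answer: 422453/756143 ≈ 0.55869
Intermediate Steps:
G(l) = -12 (G(l) = -8 - 4 = -12)
v = -1680 (v = -12*(16 + 124) = -12*140 = -1680)
(-420773 + v)/(-498660 - 257483) = (-420773 - 1680)/(-498660 - 257483) = -422453/(-756143) = -422453*(-1/756143) = 422453/756143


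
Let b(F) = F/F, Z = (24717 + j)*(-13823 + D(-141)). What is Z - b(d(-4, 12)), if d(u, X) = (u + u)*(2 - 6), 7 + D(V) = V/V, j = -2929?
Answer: -301306253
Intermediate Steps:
D(V) = -6 (D(V) = -7 + V/V = -7 + 1 = -6)
d(u, X) = -8*u (d(u, X) = (2*u)*(-4) = -8*u)
Z = -301306252 (Z = (24717 - 2929)*(-13823 - 6) = 21788*(-13829) = -301306252)
b(F) = 1
Z - b(d(-4, 12)) = -301306252 - 1*1 = -301306252 - 1 = -301306253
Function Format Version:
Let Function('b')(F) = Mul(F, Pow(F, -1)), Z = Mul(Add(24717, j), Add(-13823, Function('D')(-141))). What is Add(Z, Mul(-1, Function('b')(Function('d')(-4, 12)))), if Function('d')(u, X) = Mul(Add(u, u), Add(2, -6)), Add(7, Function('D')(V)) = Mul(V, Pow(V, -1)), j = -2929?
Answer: -301306253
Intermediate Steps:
Function('D')(V) = -6 (Function('D')(V) = Add(-7, Mul(V, Pow(V, -1))) = Add(-7, 1) = -6)
Function('d')(u, X) = Mul(-8, u) (Function('d')(u, X) = Mul(Mul(2, u), -4) = Mul(-8, u))
Z = -301306252 (Z = Mul(Add(24717, -2929), Add(-13823, -6)) = Mul(21788, -13829) = -301306252)
Function('b')(F) = 1
Add(Z, Mul(-1, Function('b')(Function('d')(-4, 12)))) = Add(-301306252, Mul(-1, 1)) = Add(-301306252, -1) = -301306253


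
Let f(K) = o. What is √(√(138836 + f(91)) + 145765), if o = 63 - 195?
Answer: √(145765 + 4*√8669) ≈ 382.28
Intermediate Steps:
o = -132
f(K) = -132
√(√(138836 + f(91)) + 145765) = √(√(138836 - 132) + 145765) = √(√138704 + 145765) = √(4*√8669 + 145765) = √(145765 + 4*√8669)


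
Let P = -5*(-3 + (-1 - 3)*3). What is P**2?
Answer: 5625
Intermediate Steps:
P = 75 (P = -5*(-3 - 4*3) = -5*(-3 - 12) = -5*(-15) = -1*(-75) = 75)
P**2 = 75**2 = 5625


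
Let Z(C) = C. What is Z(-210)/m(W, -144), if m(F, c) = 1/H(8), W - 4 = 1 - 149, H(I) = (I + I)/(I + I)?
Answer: -210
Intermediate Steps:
H(I) = 1 (H(I) = (2*I)/((2*I)) = (2*I)*(1/(2*I)) = 1)
W = -144 (W = 4 + (1 - 149) = 4 - 148 = -144)
m(F, c) = 1 (m(F, c) = 1/1 = 1)
Z(-210)/m(W, -144) = -210/1 = -210*1 = -210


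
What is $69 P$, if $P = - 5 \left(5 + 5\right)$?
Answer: $-3450$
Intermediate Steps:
$P = -50$ ($P = \left(-5\right) 10 = -50$)
$69 P = 69 \left(-50\right) = -3450$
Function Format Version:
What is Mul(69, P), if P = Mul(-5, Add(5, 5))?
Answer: -3450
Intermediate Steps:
P = -50 (P = Mul(-5, 10) = -50)
Mul(69, P) = Mul(69, -50) = -3450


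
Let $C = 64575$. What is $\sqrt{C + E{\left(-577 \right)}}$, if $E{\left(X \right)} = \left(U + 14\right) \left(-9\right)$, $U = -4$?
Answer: $3 \sqrt{7165} \approx 253.94$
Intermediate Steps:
$E{\left(X \right)} = -90$ ($E{\left(X \right)} = \left(-4 + 14\right) \left(-9\right) = 10 \left(-9\right) = -90$)
$\sqrt{C + E{\left(-577 \right)}} = \sqrt{64575 - 90} = \sqrt{64485} = 3 \sqrt{7165}$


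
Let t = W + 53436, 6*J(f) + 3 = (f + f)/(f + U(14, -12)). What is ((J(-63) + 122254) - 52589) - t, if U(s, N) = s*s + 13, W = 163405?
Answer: -10743895/73 ≈ -1.4718e+5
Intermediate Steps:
U(s, N) = 13 + s**2 (U(s, N) = s**2 + 13 = 13 + s**2)
J(f) = -1/2 + f/(3*(209 + f)) (J(f) = -1/2 + ((f + f)/(f + (13 + 14**2)))/6 = -1/2 + ((2*f)/(f + (13 + 196)))/6 = -1/2 + ((2*f)/(f + 209))/6 = -1/2 + ((2*f)/(209 + f))/6 = -1/2 + (2*f/(209 + f))/6 = -1/2 + f/(3*(209 + f)))
t = 216841 (t = 163405 + 53436 = 216841)
((J(-63) + 122254) - 52589) - t = (((-627 - 1*(-63))/(6*(209 - 63)) + 122254) - 52589) - 1*216841 = (((1/6)*(-627 + 63)/146 + 122254) - 52589) - 216841 = (((1/6)*(1/146)*(-564) + 122254) - 52589) - 216841 = ((-47/73 + 122254) - 52589) - 216841 = (8924495/73 - 52589) - 216841 = 5085498/73 - 216841 = -10743895/73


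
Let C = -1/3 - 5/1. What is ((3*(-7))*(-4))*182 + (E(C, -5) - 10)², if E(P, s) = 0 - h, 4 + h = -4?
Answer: 15292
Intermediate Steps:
h = -8 (h = -4 - 4 = -8)
C = -16/3 (C = -1*⅓ - 5*1 = -⅓ - 5 = -16/3 ≈ -5.3333)
E(P, s) = 8 (E(P, s) = 0 - 1*(-8) = 0 + 8 = 8)
((3*(-7))*(-4))*182 + (E(C, -5) - 10)² = ((3*(-7))*(-4))*182 + (8 - 10)² = -21*(-4)*182 + (-2)² = 84*182 + 4 = 15288 + 4 = 15292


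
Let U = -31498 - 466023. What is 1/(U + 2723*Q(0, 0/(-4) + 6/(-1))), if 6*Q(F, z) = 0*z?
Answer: -1/497521 ≈ -2.0100e-6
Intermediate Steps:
U = -497521
Q(F, z) = 0 (Q(F, z) = (0*z)/6 = (⅙)*0 = 0)
1/(U + 2723*Q(0, 0/(-4) + 6/(-1))) = 1/(-497521 + 2723*0) = 1/(-497521 + 0) = 1/(-497521) = -1/497521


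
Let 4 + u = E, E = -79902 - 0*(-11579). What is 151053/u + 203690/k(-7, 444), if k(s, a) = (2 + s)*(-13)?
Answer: 3253246939/1038778 ≈ 3131.8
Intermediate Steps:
k(s, a) = -26 - 13*s
E = -79902 (E = -79902 - 1*0 = -79902 + 0 = -79902)
u = -79906 (u = -4 - 79902 = -79906)
151053/u + 203690/k(-7, 444) = 151053/(-79906) + 203690/(-26 - 13*(-7)) = 151053*(-1/79906) + 203690/(-26 + 91) = -151053/79906 + 203690/65 = -151053/79906 + 203690*(1/65) = -151053/79906 + 40738/13 = 3253246939/1038778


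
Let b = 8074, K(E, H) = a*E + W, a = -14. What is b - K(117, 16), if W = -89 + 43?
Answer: 9758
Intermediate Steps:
W = -46
K(E, H) = -46 - 14*E (K(E, H) = -14*E - 46 = -46 - 14*E)
b - K(117, 16) = 8074 - (-46 - 14*117) = 8074 - (-46 - 1638) = 8074 - 1*(-1684) = 8074 + 1684 = 9758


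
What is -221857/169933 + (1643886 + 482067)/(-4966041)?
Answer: -487673509762/281298081751 ≈ -1.7337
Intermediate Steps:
-221857/169933 + (1643886 + 482067)/(-4966041) = -221857*1/169933 + 2125953*(-1/4966041) = -221857/169933 - 708651/1655347 = -487673509762/281298081751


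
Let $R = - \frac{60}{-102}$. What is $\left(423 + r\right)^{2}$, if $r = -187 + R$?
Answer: $\frac{16176484}{289} \approx 55974.0$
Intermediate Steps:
$R = \frac{10}{17}$ ($R = \left(-60\right) \left(- \frac{1}{102}\right) = \frac{10}{17} \approx 0.58823$)
$r = - \frac{3169}{17}$ ($r = -187 + \frac{10}{17} = - \frac{3169}{17} \approx -186.41$)
$\left(423 + r\right)^{2} = \left(423 - \frac{3169}{17}\right)^{2} = \left(\frac{4022}{17}\right)^{2} = \frac{16176484}{289}$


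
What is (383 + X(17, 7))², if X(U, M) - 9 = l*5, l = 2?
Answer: 161604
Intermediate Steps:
X(U, M) = 19 (X(U, M) = 9 + 2*5 = 9 + 10 = 19)
(383 + X(17, 7))² = (383 + 19)² = 402² = 161604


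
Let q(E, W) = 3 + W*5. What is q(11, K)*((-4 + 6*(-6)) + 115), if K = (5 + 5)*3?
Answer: 11475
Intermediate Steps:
K = 30 (K = 10*3 = 30)
q(E, W) = 3 + 5*W
q(11, K)*((-4 + 6*(-6)) + 115) = (3 + 5*30)*((-4 + 6*(-6)) + 115) = (3 + 150)*((-4 - 36) + 115) = 153*(-40 + 115) = 153*75 = 11475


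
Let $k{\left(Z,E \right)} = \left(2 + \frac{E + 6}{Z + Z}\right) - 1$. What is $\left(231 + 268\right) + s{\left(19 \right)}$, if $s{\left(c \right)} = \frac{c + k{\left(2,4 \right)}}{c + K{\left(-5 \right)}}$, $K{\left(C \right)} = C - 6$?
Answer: $\frac{8029}{16} \approx 501.81$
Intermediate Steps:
$K{\left(C \right)} = -6 + C$ ($K{\left(C \right)} = C - 6 = -6 + C$)
$k{\left(Z,E \right)} = 1 + \frac{6 + E}{2 Z}$ ($k{\left(Z,E \right)} = \left(2 + \frac{6 + E}{2 Z}\right) - 1 = 1 + \frac{6 + E}{2 Z}$)
$s{\left(c \right)} = \frac{\frac{7}{2} + c}{-11 + c}$ ($s{\left(c \right)} = \frac{c + \frac{3 + 2 + \frac{1}{2} \cdot 4}{2}}{c - 11} = \frac{c + \frac{3 + 2 + 2}{2}}{c - 11} = \frac{c + \frac{1}{2} \cdot 7}{-11 + c} = \frac{c + \frac{7}{2}}{-11 + c} = \frac{\frac{7}{2} + c}{-11 + c}$)
$\left(231 + 268\right) + s{\left(19 \right)} = \left(231 + 268\right) + \frac{\frac{7}{2} + 19}{-11 + 19} = 499 + \frac{1}{8} \cdot \frac{45}{2} = 499 + \frac{45}{16} = \frac{8029}{16}$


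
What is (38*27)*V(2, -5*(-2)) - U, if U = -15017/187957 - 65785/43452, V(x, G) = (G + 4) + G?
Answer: 201119873925865/8167107564 ≈ 24626.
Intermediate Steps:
V(x, G) = 4 + 2*G (V(x, G) = (4 + G) + G = 4 + 2*G)
U = -13017269929/8167107564 (U = -15017*1/187957 - 65785*1/43452 = -15017/187957 - 65785/43452 = -13017269929/8167107564 ≈ -1.5939)
(38*27)*V(2, -5*(-2)) - U = (38*27)*(4 + 2*(-5*(-2))) - 1*(-13017269929/8167107564) = 1026*(4 + 2*10) + 13017269929/8167107564 = 1026*(4 + 20) + 13017269929/8167107564 = 1026*24 + 13017269929/8167107564 = 24624 + 13017269929/8167107564 = 201119873925865/8167107564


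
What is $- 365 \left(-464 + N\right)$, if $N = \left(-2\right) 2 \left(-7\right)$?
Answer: $159140$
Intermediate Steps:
$N = 28$ ($N = \left(-4\right) \left(-7\right) = 28$)
$- 365 \left(-464 + N\right) = - 365 \left(-464 + 28\right) = \left(-365\right) \left(-436\right) = 159140$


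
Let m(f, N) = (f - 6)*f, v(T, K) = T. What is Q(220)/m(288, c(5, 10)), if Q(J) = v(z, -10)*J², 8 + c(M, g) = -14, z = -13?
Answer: -39325/5076 ≈ -7.7472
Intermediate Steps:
c(M, g) = -22 (c(M, g) = -8 - 14 = -22)
Q(J) = -13*J²
m(f, N) = f*(-6 + f) (m(f, N) = (-6 + f)*f = f*(-6 + f))
Q(220)/m(288, c(5, 10)) = (-13*220²)/((288*(-6 + 288))) = (-13*48400)/((288*282)) = -629200/81216 = -629200*1/81216 = -39325/5076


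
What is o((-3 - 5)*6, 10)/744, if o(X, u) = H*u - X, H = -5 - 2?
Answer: -11/372 ≈ -0.029570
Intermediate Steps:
H = -7
o(X, u) = -X - 7*u (o(X, u) = -7*u - X = -X - 7*u)
o((-3 - 5)*6, 10)/744 = (-(-3 - 5)*6 - 7*10)/744 = (-(-8)*6 - 70)*(1/744) = (-1*(-48) - 70)*(1/744) = (48 - 70)*(1/744) = -22*1/744 = -11/372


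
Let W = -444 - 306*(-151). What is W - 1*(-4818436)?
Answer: 4864198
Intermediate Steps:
W = 45762 (W = -444 + 46206 = 45762)
W - 1*(-4818436) = 45762 - 1*(-4818436) = 45762 + 4818436 = 4864198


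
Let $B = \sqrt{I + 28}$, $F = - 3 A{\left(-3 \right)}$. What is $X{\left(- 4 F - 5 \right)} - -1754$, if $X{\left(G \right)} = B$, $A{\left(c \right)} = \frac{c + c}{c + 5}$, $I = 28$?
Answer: $1754 + 2 \sqrt{14} \approx 1761.5$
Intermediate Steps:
$A{\left(c \right)} = \frac{2 c}{5 + c}$
$F = 9$ ($F = - 3 \cdot 2 \left(-3\right) \frac{1}{5 - 3} = - 3 \cdot 2 \left(-3\right) \frac{1}{2} = \left(-3\right) \left(-3\right) = 9$)
$B = 2 \sqrt{14}$ ($B = \sqrt{28 + 28} = \sqrt{56} = 2 \sqrt{14} \approx 7.4833$)
$X{\left(G \right)} = 2 \sqrt{14}$
$X{\left(- 4 F - 5 \right)} - -1754 = 2 \sqrt{14} - -1754 = 2 \sqrt{14} + 1754 = 1754 + 2 \sqrt{14}$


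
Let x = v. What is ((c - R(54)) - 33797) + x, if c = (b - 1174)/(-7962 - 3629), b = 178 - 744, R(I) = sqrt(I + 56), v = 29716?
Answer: -47301131/11591 - sqrt(110) ≈ -4091.3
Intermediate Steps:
R(I) = sqrt(56 + I)
b = -566
x = 29716
c = 1740/11591 (c = (-566 - 1174)/(-7962 - 3629) = -1740/(-11591) = -1740*(-1/11591) = 1740/11591 ≈ 0.15012)
((c - R(54)) - 33797) + x = ((1740/11591 - sqrt(56 + 54)) - 33797) + 29716 = ((1740/11591 - sqrt(110)) - 33797) + 29716 = (-391739287/11591 - sqrt(110)) + 29716 = -47301131/11591 - sqrt(110)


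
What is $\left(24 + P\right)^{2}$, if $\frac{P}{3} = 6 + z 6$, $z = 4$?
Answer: $12996$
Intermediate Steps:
$P = 90$ ($P = 3 \left(6 + 4 \cdot 6\right) = 3 \left(6 + 24\right) = 3 \cdot 30 = 90$)
$\left(24 + P\right)^{2} = \left(24 + 90\right)^{2} = 114^{2} = 12996$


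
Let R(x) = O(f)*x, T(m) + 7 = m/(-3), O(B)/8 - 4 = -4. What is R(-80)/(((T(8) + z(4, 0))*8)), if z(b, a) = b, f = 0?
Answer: 0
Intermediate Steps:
O(B) = 0 (O(B) = 32 + 8*(-4) = 32 - 32 = 0)
T(m) = -7 - m/3 (T(m) = -7 + m/(-3) = -7 + m*(-⅓) = -7 - m/3)
R(x) = 0 (R(x) = 0*x = 0)
R(-80)/(((T(8) + z(4, 0))*8)) = 0/((((-7 - ⅓*8) + 4)*8)) = 0/((((-7 - 8/3) + 4)*8)) = 0/(((-29/3 + 4)*8)) = 0/((-17/3*8)) = 0/(-136/3) = 0*(-3/136) = 0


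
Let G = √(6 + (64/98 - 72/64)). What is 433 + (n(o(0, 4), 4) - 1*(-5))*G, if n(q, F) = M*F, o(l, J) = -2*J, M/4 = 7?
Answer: 433 + 117*√4334/28 ≈ 708.09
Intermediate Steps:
M = 28 (M = 4*7 = 28)
n(q, F) = 28*F
G = √4334/28 (G = √(6 + (64*(1/98) - 72*1/64)) = √(6 + (32/49 - 9/8)) = √(6 - 185/392) = √(2167/392) = √4334/28 ≈ 2.3512)
433 + (n(o(0, 4), 4) - 1*(-5))*G = 433 + (28*4 - 1*(-5))*(√4334/28) = 433 + (112 + 5)*(√4334/28) = 433 + 117*(√4334/28) = 433 + 117*√4334/28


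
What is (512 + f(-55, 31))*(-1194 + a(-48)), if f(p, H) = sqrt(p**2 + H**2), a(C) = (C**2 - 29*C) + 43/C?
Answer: 3841696/3 + 120053*sqrt(3986)/48 ≈ 1.4385e+6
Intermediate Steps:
a(C) = C**2 - 29*C + 43/C
f(p, H) = sqrt(H**2 + p**2)
(512 + f(-55, 31))*(-1194 + a(-48)) = (512 + sqrt(31**2 + (-55)**2))*(-1194 + (43 + (-48)**2*(-29 - 48))/(-48)) = (512 + sqrt(961 + 3025))*(-1194 - (43 + 2304*(-77))/48) = (512 + sqrt(3986))*(-1194 - (43 - 177408)/48) = (512 + sqrt(3986))*(-1194 - 1/48*(-177365)) = (512 + sqrt(3986))*(-1194 + 177365/48) = (512 + sqrt(3986))*(120053/48) = 3841696/3 + 120053*sqrt(3986)/48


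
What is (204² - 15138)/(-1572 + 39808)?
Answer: 13239/19118 ≈ 0.69249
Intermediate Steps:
(204² - 15138)/(-1572 + 39808) = (41616 - 15138)/38236 = 26478*(1/38236) = 13239/19118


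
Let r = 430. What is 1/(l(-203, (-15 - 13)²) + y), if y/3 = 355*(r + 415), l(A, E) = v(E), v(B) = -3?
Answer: 1/899922 ≈ 1.1112e-6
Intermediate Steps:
l(A, E) = -3
y = 899925 (y = 3*(355*(430 + 415)) = 3*(355*845) = 3*299975 = 899925)
1/(l(-203, (-15 - 13)²) + y) = 1/(-3 + 899925) = 1/899922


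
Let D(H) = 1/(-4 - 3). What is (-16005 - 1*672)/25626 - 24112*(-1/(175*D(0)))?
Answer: -206103679/213550 ≈ -965.13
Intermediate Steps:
D(H) = -1/7 (D(H) = 1/(-7) = -1/7)
(-16005 - 1*672)/25626 - 24112*(-1/(175*D(0))) = (-16005 - 1*672)/25626 - 24112/(-25*(-1/7)*7) = (-16005 - 672)*(1/25626) - 24112/((25/7)*7) = -16677*1/25626 - 24112/25 = -5559/8542 - 24112*1/25 = -5559/8542 - 24112/25 = -206103679/213550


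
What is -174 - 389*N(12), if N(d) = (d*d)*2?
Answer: -112206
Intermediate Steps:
N(d) = 2*d**2 (N(d) = d**2*2 = 2*d**2)
-174 - 389*N(12) = -174 - 778*12**2 = -174 - 778*144 = -174 - 389*288 = -174 - 112032 = -112206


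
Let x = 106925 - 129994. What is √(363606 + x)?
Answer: √340537 ≈ 583.56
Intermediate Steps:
x = -23069
√(363606 + x) = √(363606 - 23069) = √340537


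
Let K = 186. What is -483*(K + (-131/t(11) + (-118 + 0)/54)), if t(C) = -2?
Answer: -2167543/18 ≈ -1.2042e+5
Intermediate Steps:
-483*(K + (-131/t(11) + (-118 + 0)/54)) = -483*(186 + (-131/(-2) + (-118 + 0)/54)) = -483*(186 + (-131*(-1/2) - 118*1/54)) = -483*(186 + (131/2 - 59/27)) = -483*(186 + 3419/54) = -483*13463/54 = -2167543/18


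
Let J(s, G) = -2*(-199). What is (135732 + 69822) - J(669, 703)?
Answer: 205156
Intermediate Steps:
J(s, G) = 398
(135732 + 69822) - J(669, 703) = (135732 + 69822) - 1*398 = 205554 - 398 = 205156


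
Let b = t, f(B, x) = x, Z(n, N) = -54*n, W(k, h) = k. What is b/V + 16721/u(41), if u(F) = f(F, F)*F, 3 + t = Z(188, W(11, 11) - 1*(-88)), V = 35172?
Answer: 190346819/19708044 ≈ 9.6583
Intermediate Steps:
t = -10155 (t = -3 - 54*188 = -3 - 10152 = -10155)
b = -10155
u(F) = F² (u(F) = F*F = F²)
b/V + 16721/u(41) = -10155/35172 + 16721/(41²) = -10155*1/35172 + 16721/1681 = -3385/11724 + 16721*(1/1681) = -3385/11724 + 16721/1681 = 190346819/19708044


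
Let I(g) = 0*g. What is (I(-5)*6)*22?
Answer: 0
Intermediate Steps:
I(g) = 0
(I(-5)*6)*22 = (0*6)*22 = 0*22 = 0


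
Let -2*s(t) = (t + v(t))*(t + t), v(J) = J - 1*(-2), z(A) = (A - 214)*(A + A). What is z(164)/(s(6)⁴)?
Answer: -1025/3111696 ≈ -0.00032940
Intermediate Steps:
z(A) = 2*A*(-214 + A) (z(A) = (-214 + A)*(2*A) = 2*A*(-214 + A))
v(J) = 2 + J (v(J) = J + 2 = 2 + J)
s(t) = -t*(2 + 2*t) (s(t) = -(t + (2 + t))*(t + t)/2 = -(2 + 2*t)*2*t/2 = -t*(2 + 2*t))
z(164)/(s(6)⁴) = (2*164*(-214 + 164))/((-2*6*(1 + 6))⁴) = (2*164*(-50))/((-2*6*7)⁴) = -16400/((-84)⁴) = -16400/49787136 = -16400*1/49787136 = -1025/3111696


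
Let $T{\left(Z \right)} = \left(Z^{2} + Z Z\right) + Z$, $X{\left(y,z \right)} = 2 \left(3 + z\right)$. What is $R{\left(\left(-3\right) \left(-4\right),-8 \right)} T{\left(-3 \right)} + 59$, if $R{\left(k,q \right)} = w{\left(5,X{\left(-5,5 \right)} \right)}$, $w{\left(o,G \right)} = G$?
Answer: $299$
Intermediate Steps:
$X{\left(y,z \right)} = 6 + 2 z$
$T{\left(Z \right)} = Z + 2 Z^{2}$ ($T{\left(Z \right)} = \left(Z^{2} + Z^{2}\right) + Z = 2 Z^{2} + Z = Z + 2 Z^{2}$)
$R{\left(k,q \right)} = 16$ ($R{\left(k,q \right)} = 6 + 2 \cdot 5 = 6 + 10 = 16$)
$R{\left(\left(-3\right) \left(-4\right),-8 \right)} T{\left(-3 \right)} + 59 = 16 \left(- 3 \left(1 + 2 \left(-3\right)\right)\right) + 59 = 16 \left(- 3 \left(1 - 6\right)\right) + 59 = 16 \left(\left(-3\right) \left(-5\right)\right) + 59 = 16 \cdot 15 + 59 = 240 + 59 = 299$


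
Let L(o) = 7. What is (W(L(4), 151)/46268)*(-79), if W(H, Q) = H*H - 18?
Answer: -2449/46268 ≈ -0.052931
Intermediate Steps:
W(H, Q) = -18 + H**2 (W(H, Q) = H**2 - 18 = -18 + H**2)
(W(L(4), 151)/46268)*(-79) = ((-18 + 7**2)/46268)*(-79) = ((-18 + 49)*(1/46268))*(-79) = (31*(1/46268))*(-79) = (31/46268)*(-79) = -2449/46268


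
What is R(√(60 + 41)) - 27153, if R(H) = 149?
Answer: -27004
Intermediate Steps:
R(√(60 + 41)) - 27153 = 149 - 27153 = -27004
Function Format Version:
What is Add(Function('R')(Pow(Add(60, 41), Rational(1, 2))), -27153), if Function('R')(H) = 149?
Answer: -27004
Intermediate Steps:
Add(Function('R')(Pow(Add(60, 41), Rational(1, 2))), -27153) = Add(149, -27153) = -27004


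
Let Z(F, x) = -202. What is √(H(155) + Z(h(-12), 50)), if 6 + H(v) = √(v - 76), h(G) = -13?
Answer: √(-208 + √79) ≈ 14.111*I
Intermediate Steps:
H(v) = -6 + √(-76 + v) (H(v) = -6 + √(v - 76) = -6 + √(-76 + v))
√(H(155) + Z(h(-12), 50)) = √((-6 + √(-76 + 155)) - 202) = √((-6 + √79) - 202) = √(-208 + √79)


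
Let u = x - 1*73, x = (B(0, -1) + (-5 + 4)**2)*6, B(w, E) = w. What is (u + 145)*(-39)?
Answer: -3042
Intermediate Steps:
x = 6 (x = (0 + (-5 + 4)**2)*6 = (0 + (-1)**2)*6 = (0 + 1)*6 = 1*6 = 6)
u = -67 (u = 6 - 1*73 = 6 - 73 = -67)
(u + 145)*(-39) = (-67 + 145)*(-39) = 78*(-39) = -3042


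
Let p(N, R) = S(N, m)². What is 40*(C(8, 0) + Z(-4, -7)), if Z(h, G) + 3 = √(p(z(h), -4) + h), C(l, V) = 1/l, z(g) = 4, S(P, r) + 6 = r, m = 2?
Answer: -115 + 80*√3 ≈ 23.564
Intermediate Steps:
S(P, r) = -6 + r
p(N, R) = 16 (p(N, R) = (-6 + 2)² = (-4)² = 16)
Z(h, G) = -3 + √(16 + h)
40*(C(8, 0) + Z(-4, -7)) = 40*(1/8 + (-3 + √(16 - 4))) = 40*(⅛ + (-3 + √12)) = 40*(⅛ + (-3 + 2*√3)) = 40*(-23/8 + 2*√3) = -115 + 80*√3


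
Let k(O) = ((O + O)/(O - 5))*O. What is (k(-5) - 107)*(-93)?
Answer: 10416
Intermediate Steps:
k(O) = 2*O²/(-5 + O) (k(O) = ((2*O)/(-5 + O))*O = (2*O/(-5 + O))*O = 2*O²/(-5 + O))
(k(-5) - 107)*(-93) = (2*(-5)²/(-5 - 5) - 107)*(-93) = (2*25/(-10) - 107)*(-93) = (2*25*(-⅒) - 107)*(-93) = (-5 - 107)*(-93) = -112*(-93) = 10416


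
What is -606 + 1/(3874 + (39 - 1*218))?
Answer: -2239169/3695 ≈ -606.00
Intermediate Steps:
-606 + 1/(3874 + (39 - 1*218)) = -606 + 1/(3874 + (39 - 218)) = -606 + 1/(3874 - 179) = -606 + 1/3695 = -2239169/3695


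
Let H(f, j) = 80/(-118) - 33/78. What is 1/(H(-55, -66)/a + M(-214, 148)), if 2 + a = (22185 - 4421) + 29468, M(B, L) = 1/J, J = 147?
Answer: 10650270540/72202537 ≈ 147.51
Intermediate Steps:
M(B, L) = 1/147
a = 47230 (a = -2 + ((22185 - 4421) + 29468) = -2 + (17764 + 29468) = -2 + 47232 = 47230)
H(f, j) = -1689/1534 (H(f, j) = 80*(-1/118) - 33*1/78 = -40/59 - 11/26 = -1689/1534)
1/(H(-55, -66)/a + M(-214, 148)) = 1/(-1689/1534/47230 + 1/147) = 1/(-1689/1534*1/47230 + 1/147) = 1/(-1689/72450820 + 1/147) = 1/(72202537/10650270540) = 10650270540/72202537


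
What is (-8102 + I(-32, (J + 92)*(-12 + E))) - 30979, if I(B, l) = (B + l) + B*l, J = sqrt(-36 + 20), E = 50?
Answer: -147489 - 4712*I ≈ -1.4749e+5 - 4712.0*I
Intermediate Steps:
J = 4*I (J = sqrt(-16) = 4*I ≈ 4.0*I)
I(B, l) = B + l + B*l
(-8102 + I(-32, (J + 92)*(-12 + E))) - 30979 = (-8102 + (-32 + (4*I + 92)*(-12 + 50) - 32*(4*I + 92)*(-12 + 50))) - 30979 = (-8102 + (-32 + (92 + 4*I)*38 - 32*(92 + 4*I)*38)) - 30979 = (-8102 + (-32 + (3496 + 152*I) - 32*(3496 + 152*I))) - 30979 = (-8102 + (-32 + (3496 + 152*I) + (-111872 - 4864*I))) - 30979 = (-8102 + (-108408 - 4712*I)) - 30979 = (-116510 - 4712*I) - 30979 = -147489 - 4712*I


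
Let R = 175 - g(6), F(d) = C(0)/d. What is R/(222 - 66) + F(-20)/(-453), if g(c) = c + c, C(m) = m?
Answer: 163/156 ≈ 1.0449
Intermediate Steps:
g(c) = 2*c
F(d) = 0 (F(d) = 0/d = 0)
R = 163 (R = 175 - 2*6 = 175 - 1*12 = 175 - 12 = 163)
R/(222 - 66) + F(-20)/(-453) = 163/(222 - 66) + 0/(-453) = 163/156 + 0*(-1/453) = 163*(1/156) + 0 = 163/156 + 0 = 163/156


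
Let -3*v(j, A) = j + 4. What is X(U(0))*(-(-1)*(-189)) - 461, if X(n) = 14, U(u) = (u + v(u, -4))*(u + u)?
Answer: -3107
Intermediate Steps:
v(j, A) = -4/3 - j/3 (v(j, A) = -(j + 4)/3 = -(4 + j)/3 = -4/3 - j/3)
U(u) = 2*u*(-4/3 + 2*u/3) (U(u) = (u + (-4/3 - u/3))*(u + u) = (-4/3 + 2*u/3)*(2*u) = 2*u*(-4/3 + 2*u/3))
X(U(0))*(-(-1)*(-189)) - 461 = 14*(-(-1)*(-189)) - 461 = 14*(-1*189) - 461 = 14*(-189) - 461 = -2646 - 461 = -3107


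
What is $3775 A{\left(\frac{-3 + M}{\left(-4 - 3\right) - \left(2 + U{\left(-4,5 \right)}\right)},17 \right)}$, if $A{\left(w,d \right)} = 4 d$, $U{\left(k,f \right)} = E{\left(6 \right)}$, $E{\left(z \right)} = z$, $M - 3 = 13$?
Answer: $256700$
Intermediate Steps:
$M = 16$ ($M = 3 + 13 = 16$)
$U{\left(k,f \right)} = 6$
$3775 A{\left(\frac{-3 + M}{\left(-4 - 3\right) - \left(2 + U{\left(-4,5 \right)}\right)},17 \right)} = 3775 \cdot 4 \cdot 17 = 3775 \cdot 68 = 256700$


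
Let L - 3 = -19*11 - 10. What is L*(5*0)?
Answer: 0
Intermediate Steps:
L = -216 (L = 3 + (-19*11 - 10) = 3 + (-209 - 10) = 3 - 219 = -216)
L*(5*0) = -1080*0 = -216*0 = 0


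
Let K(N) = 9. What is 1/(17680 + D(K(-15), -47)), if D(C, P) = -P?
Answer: 1/17727 ≈ 5.6411e-5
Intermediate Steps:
1/(17680 + D(K(-15), -47)) = 1/(17680 - 1*(-47)) = 1/(17680 + 47) = 1/17727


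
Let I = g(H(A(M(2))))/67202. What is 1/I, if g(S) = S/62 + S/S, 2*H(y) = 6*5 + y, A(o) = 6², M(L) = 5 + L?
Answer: 4166524/95 ≈ 43858.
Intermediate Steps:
A(o) = 36
H(y) = 15 + y/2 (H(y) = (6*5 + y)/2 = (30 + y)/2 = 15 + y/2)
g(S) = 1 + S/62 (g(S) = S*(1/62) + 1 = S/62 + 1 = 1 + S/62)
I = 95/4166524 (I = (1 + (15 + (½)*36)/62)/67202 = (1 + (15 + 18)/62)*(1/67202) = (1 + (1/62)*33)*(1/67202) = (1 + 33/62)*(1/67202) = (95/62)*(1/67202) = 95/4166524 ≈ 2.2801e-5)
1/I = 1/(95/4166524) = 4166524/95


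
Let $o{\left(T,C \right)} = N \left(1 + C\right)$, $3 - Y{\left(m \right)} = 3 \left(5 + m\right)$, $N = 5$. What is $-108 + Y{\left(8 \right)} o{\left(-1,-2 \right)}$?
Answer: $72$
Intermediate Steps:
$Y{\left(m \right)} = -12 - 3 m$ ($Y{\left(m \right)} = 3 - 3 \left(5 + m\right) = 3 - \left(15 + 3 m\right) = -12 - 3 m$)
$o{\left(T,C \right)} = 5 + 5 C$ ($o{\left(T,C \right)} = 5 \left(1 + C\right) = 5 + 5 C$)
$-108 + Y{\left(8 \right)} o{\left(-1,-2 \right)} = -108 + \left(-12 - 24\right) \left(5 + 5 \left(-2\right)\right) = -108 + \left(-12 - 24\right) \left(5 - 10\right) = -108 - -180 = -108 + 180 = 72$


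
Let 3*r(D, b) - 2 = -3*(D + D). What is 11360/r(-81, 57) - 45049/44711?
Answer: 187720871/2727371 ≈ 68.828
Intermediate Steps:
r(D, b) = ⅔ - 2*D (r(D, b) = ⅔ + (-3*(D + D))/3 = ⅔ + (-6*D)/3 = ⅔ - 2*D)
11360/r(-81, 57) - 45049/44711 = 11360/(⅔ - 2*(-81)) - 45049/44711 = 11360/(⅔ + 162) - 45049*1/44711 = 11360/(488/3) - 45049/44711 = 11360*(3/488) - 45049/44711 = 4260/61 - 45049/44711 = 187720871/2727371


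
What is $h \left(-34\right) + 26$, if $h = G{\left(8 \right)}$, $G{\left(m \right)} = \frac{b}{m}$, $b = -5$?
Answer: $\frac{189}{4} \approx 47.25$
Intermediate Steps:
$G{\left(m \right)} = - \frac{5}{m}$
$h = - \frac{5}{8} \approx -0.625$
$h \left(-34\right) + 26 = \left(- \frac{5}{8}\right) \left(-34\right) + 26 = \frac{85}{4} + 26 = \frac{189}{4}$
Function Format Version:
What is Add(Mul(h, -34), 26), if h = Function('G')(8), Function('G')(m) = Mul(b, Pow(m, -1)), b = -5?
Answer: Rational(189, 4) ≈ 47.250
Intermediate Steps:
Function('G')(m) = Mul(-5, Pow(m, -1))
h = Rational(-5, 8) (h = Mul(-5, Pow(8, -1)) = Mul(-5, Rational(1, 8)) = Rational(-5, 8) ≈ -0.62500)
Add(Mul(h, -34), 26) = Add(Mul(Rational(-5, 8), -34), 26) = Add(Rational(85, 4), 26) = Rational(189, 4)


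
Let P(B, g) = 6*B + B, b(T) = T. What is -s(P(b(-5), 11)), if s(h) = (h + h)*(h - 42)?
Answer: -5390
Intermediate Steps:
P(B, g) = 7*B
s(h) = 2*h*(-42 + h) (s(h) = (2*h)*(-42 + h) = 2*h*(-42 + h))
-s(P(b(-5), 11)) = -2*7*(-5)*(-42 + 7*(-5)) = -2*(-35)*(-42 - 35) = -2*(-35)*(-77) = -1*5390 = -5390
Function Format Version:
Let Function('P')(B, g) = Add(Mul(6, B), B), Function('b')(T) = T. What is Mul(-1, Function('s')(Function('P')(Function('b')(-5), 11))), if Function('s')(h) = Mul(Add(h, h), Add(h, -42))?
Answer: -5390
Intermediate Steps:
Function('P')(B, g) = Mul(7, B)
Function('s')(h) = Mul(2, h, Add(-42, h)) (Function('s')(h) = Mul(Mul(2, h), Add(-42, h)) = Mul(2, h, Add(-42, h)))
Mul(-1, Function('s')(Function('P')(Function('b')(-5), 11))) = Mul(-1, Mul(2, Mul(7, -5), Add(-42, Mul(7, -5)))) = Mul(-1, Mul(2, -35, Add(-42, -35))) = Mul(-1, Mul(2, -35, -77)) = Mul(-1, 5390) = -5390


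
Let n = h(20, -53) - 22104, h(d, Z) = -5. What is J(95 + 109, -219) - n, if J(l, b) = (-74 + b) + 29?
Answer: 21845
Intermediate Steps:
n = -22109 (n = -5 - 22104 = -22109)
J(l, b) = -45 + b
J(95 + 109, -219) - n = (-45 - 219) - 1*(-22109) = -264 + 22109 = 21845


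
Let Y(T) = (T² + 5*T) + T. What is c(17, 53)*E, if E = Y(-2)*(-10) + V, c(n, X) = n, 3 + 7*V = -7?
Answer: 9350/7 ≈ 1335.7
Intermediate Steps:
V = -10/7 (V = -3/7 + (⅐)*(-7) = -3/7 - 1 = -10/7 ≈ -1.4286)
Y(T) = T² + 6*T
E = 550/7 (E = -2*(6 - 2)*(-10) - 10/7 = -2*4*(-10) - 10/7 = -8*(-10) - 10/7 = 80 - 10/7 = 550/7 ≈ 78.571)
c(17, 53)*E = 17*(550/7) = 9350/7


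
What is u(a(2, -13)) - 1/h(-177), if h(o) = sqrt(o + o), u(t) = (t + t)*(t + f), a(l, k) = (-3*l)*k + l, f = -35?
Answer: 7200 + I*sqrt(354)/354 ≈ 7200.0 + 0.053149*I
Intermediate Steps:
a(l, k) = l - 3*k*l (a(l, k) = -3*k*l + l = l - 3*k*l)
u(t) = 2*t*(-35 + t) (u(t) = (t + t)*(t - 35) = (2*t)*(-35 + t) = 2*t*(-35 + t))
h(o) = sqrt(2)*sqrt(o) (h(o) = sqrt(2*o) = sqrt(2)*sqrt(o))
u(a(2, -13)) - 1/h(-177) = 2*(2*(1 - 3*(-13)))*(-35 + 2*(1 - 3*(-13))) - 1/(sqrt(2)*sqrt(-177)) = 2*(2*(1 + 39))*(-35 + 2*(1 + 39)) - 1/(sqrt(2)*(I*sqrt(177))) = 2*(2*40)*(-35 + 2*40) - 1/(I*sqrt(354)) = 2*80*(-35 + 80) - (-1)*I*sqrt(354)/354 = 2*80*45 + I*sqrt(354)/354 = 7200 + I*sqrt(354)/354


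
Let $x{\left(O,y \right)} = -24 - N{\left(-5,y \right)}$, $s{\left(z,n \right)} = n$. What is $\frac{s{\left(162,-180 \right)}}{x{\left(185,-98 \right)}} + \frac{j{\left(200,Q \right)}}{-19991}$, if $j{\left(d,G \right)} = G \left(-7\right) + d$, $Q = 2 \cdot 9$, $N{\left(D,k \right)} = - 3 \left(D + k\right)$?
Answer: $\frac{397082}{739667} \approx 0.53684$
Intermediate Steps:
$N{\left(D,k \right)} = - 3 D - 3 k$
$Q = 18$
$j{\left(d,G \right)} = d - 7 G$ ($j{\left(d,G \right)} = - 7 G + d = d - 7 G$)
$x{\left(O,y \right)} = -39 + 3 y$ ($x{\left(O,y \right)} = -24 - \left(\left(-3\right) \left(-5\right) - 3 y\right) = -24 - \left(15 - 3 y\right) = -24 + \left(-15 + 3 y\right) = -39 + 3 y$)
$\frac{s{\left(162,-180 \right)}}{x{\left(185,-98 \right)}} + \frac{j{\left(200,Q \right)}}{-19991} = - \frac{180}{-39 + 3 \left(-98\right)} + \frac{200 - 126}{-19991} = - \frac{180}{-39 - 294} + \left(200 - 126\right) \left(- \frac{1}{19991}\right) = - \frac{180}{-333} + 74 \left(- \frac{1}{19991}\right) = \left(-180\right) \left(- \frac{1}{333}\right) - \frac{74}{19991} = \frac{20}{37} - \frac{74}{19991} = \frac{397082}{739667}$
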